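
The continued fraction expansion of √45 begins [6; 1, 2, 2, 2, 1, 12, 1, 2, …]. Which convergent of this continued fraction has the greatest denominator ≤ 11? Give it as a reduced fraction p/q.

47/7

a_0 = 6: 6/1  (≤ bound)
a_1 = 1: 7/1  (≤ bound)
a_2 = 2: 20/3  (≤ bound)
a_3 = 2: 47/7  (≤ bound)
a_4 = 2: 114/17  (> 11, stop)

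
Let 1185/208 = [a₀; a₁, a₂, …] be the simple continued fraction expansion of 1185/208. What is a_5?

Apply division with remainder until the remainder is 0:
1185 ÷ 208 → quotient 5, remainder 145
208 ÷ 145 → quotient 1, remainder 63
145 ÷ 63 → quotient 2, remainder 19
63 ÷ 19 → quotient 3, remainder 6
19 ÷ 6 → quotient 3, remainder 1
6 ÷ 1 → quotient 6, remainder 0

6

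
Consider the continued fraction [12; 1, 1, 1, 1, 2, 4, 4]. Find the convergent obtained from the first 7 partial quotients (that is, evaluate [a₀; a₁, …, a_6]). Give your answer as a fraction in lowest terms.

719/57

Compute successive convergents:
a_0 = 12: 12/1
a_1 = 1: 13/1
a_2 = 1: 25/2
a_3 = 1: 38/3
a_4 = 1: 63/5
a_5 = 2: 164/13
a_6 = 4: 719/57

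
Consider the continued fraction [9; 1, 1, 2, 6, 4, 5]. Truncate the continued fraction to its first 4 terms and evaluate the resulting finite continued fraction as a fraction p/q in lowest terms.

Start with 2.
1 + 1/(2/1) = 1 + 1/2 = 3/2
1 + 1/(3/2) = 1 + 2/3 = 5/3
9 + 1/(5/3) = 9 + 3/5 = 48/5

48/5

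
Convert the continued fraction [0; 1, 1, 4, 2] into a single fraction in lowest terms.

11/20

a_0 = 0: 0/1
a_1 = 1: 1/1
a_2 = 1: 1/2
a_3 = 4: 5/9
a_4 = 2: 11/20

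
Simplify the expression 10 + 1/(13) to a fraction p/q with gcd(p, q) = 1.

Compute successive convergents:
a_0 = 10: 10/1
a_1 = 13: 131/13

131/13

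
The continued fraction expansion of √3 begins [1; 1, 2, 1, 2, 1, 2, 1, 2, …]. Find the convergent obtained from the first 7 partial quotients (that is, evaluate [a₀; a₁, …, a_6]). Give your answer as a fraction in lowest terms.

71/41

Work from the innermost term outward:
Start with 2.
1 + 1/(2/1) = 1 + 1/2 = 3/2
2 + 1/(3/2) = 2 + 2/3 = 8/3
1 + 1/(8/3) = 1 + 3/8 = 11/8
2 + 1/(11/8) = 2 + 8/11 = 30/11
1 + 1/(30/11) = 1 + 11/30 = 41/30
1 + 1/(41/30) = 1 + 30/41 = 71/41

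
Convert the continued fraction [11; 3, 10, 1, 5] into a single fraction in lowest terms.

2276/201

Build up convergents one term at a time:
a_0 = 11: 11/1
a_1 = 3: 34/3
a_2 = 10: 351/31
a_3 = 1: 385/34
a_4 = 5: 2276/201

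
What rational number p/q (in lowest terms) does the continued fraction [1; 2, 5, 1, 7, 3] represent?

a_0 = 1: 1/1
a_1 = 2: 3/2
a_2 = 5: 16/11
a_3 = 1: 19/13
a_4 = 7: 149/102
a_5 = 3: 466/319

466/319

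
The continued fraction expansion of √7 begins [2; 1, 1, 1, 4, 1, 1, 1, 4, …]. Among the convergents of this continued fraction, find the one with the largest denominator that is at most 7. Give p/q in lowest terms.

8/3

List convergents until the denominator exceeds the bound:
a_0 = 2: 2/1  (≤ bound)
a_1 = 1: 3/1  (≤ bound)
a_2 = 1: 5/2  (≤ bound)
a_3 = 1: 8/3  (≤ bound)
a_4 = 4: 37/14  (> 7, stop)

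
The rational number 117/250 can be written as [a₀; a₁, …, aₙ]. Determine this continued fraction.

117 ÷ 250 → quotient 0, remainder 117
250 ÷ 117 → quotient 2, remainder 16
117 ÷ 16 → quotient 7, remainder 5
16 ÷ 5 → quotient 3, remainder 1
5 ÷ 1 → quotient 5, remainder 0

[0; 2, 7, 3, 5]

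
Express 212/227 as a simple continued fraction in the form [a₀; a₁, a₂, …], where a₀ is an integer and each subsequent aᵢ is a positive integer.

[0; 1, 14, 7, 2]

212 = 0·227 + 212, so a_0 = 0
227 = 1·212 + 15, so a_1 = 1
212 = 14·15 + 2, so a_2 = 14
15 = 7·2 + 1, so a_3 = 7
2 = 2·1 + 0, so a_4 = 2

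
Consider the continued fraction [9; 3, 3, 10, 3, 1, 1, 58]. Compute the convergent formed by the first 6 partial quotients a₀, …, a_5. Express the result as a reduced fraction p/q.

Start with 1.
3 + 1/(1/1) = 3 + 1/1 = 4/1
10 + 1/(4/1) = 10 + 1/4 = 41/4
3 + 1/(41/4) = 3 + 4/41 = 127/41
3 + 1/(127/41) = 3 + 41/127 = 422/127
9 + 1/(422/127) = 9 + 127/422 = 3925/422

3925/422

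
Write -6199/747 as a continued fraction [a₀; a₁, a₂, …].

Run the Euclidean algorithm, recording each quotient:
-6199 = -9·747 + 524, so a_0 = -9
747 = 1·524 + 223, so a_1 = 1
524 = 2·223 + 78, so a_2 = 2
223 = 2·78 + 67, so a_3 = 2
78 = 1·67 + 11, so a_4 = 1
67 = 6·11 + 1, so a_5 = 6
11 = 11·1 + 0, so a_6 = 11

[-9; 1, 2, 2, 1, 6, 11]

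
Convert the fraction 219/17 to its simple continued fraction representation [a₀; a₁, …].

[12; 1, 7, 2]

Repeatedly divide and take the remainder:
219 = 12·17 + 15, so a_0 = 12
17 = 1·15 + 2, so a_1 = 1
15 = 7·2 + 1, so a_2 = 7
2 = 2·1 + 0, so a_3 = 2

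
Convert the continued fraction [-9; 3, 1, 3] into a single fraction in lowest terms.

Compute successive convergents:
a_0 = -9: -9/1
a_1 = 3: -26/3
a_2 = 1: -35/4
a_3 = 3: -131/15

-131/15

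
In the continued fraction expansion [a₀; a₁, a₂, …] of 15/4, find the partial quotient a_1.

1

Apply division with remainder until the remainder is 0:
15 ÷ 4 → quotient 3, remainder 3
4 ÷ 3 → quotient 1, remainder 1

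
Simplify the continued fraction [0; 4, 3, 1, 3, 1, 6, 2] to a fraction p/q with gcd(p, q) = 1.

a_0 = 0: 0/1
a_1 = 4: 1/4
a_2 = 3: 3/13
a_3 = 1: 4/17
a_4 = 3: 15/64
a_5 = 1: 19/81
a_6 = 6: 129/550
a_7 = 2: 277/1181

277/1181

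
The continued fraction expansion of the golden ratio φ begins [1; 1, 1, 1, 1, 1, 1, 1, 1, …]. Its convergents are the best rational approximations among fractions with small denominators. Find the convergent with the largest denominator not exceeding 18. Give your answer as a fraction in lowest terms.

21/13

a_0 = 1: 1/1  (≤ bound)
a_1 = 1: 2/1  (≤ bound)
a_2 = 1: 3/2  (≤ bound)
a_3 = 1: 5/3  (≤ bound)
a_4 = 1: 8/5  (≤ bound)
a_5 = 1: 13/8  (≤ bound)
a_6 = 1: 21/13  (≤ bound)
a_7 = 1: 34/21  (> 18, stop)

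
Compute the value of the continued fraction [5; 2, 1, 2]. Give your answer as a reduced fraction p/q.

Start with 2.
1 + 1/(2/1) = 1 + 1/2 = 3/2
2 + 1/(3/2) = 2 + 2/3 = 8/3
5 + 1/(8/3) = 5 + 3/8 = 43/8

43/8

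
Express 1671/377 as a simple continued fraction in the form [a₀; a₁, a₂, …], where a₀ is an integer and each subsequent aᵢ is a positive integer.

[4; 2, 3, 5, 10]

1671 ÷ 377 → quotient 4, remainder 163
377 ÷ 163 → quotient 2, remainder 51
163 ÷ 51 → quotient 3, remainder 10
51 ÷ 10 → quotient 5, remainder 1
10 ÷ 1 → quotient 10, remainder 0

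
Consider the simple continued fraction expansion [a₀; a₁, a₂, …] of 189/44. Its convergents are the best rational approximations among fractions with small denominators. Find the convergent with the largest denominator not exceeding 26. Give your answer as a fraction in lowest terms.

73/17

a_0 = 4: 4/1  (≤ bound)
a_1 = 3: 13/3  (≤ bound)
a_2 = 2: 30/7  (≤ bound)
a_3 = 1: 43/10  (≤ bound)
a_4 = 1: 73/17  (≤ bound)
a_5 = 2: 189/44  (> 26, stop)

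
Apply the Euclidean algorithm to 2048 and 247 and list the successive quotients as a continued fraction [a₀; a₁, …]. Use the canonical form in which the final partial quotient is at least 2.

2048 ÷ 247 → quotient 8, remainder 72
247 ÷ 72 → quotient 3, remainder 31
72 ÷ 31 → quotient 2, remainder 10
31 ÷ 10 → quotient 3, remainder 1
10 ÷ 1 → quotient 10, remainder 0

[8; 3, 2, 3, 10]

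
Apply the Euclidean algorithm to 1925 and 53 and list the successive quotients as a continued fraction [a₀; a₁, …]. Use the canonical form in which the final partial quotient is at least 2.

[36; 3, 8, 2]

⌊1925/53⌋ = 36, remainder 17
⌊53/17⌋ = 3, remainder 2
⌊17/2⌋ = 8, remainder 1
⌊2/1⌋ = 2, remainder 0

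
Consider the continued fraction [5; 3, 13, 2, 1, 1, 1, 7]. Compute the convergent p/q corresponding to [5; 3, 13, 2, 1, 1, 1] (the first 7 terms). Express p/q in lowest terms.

1752/329

a_0 = 5: 5/1
a_1 = 3: 16/3
a_2 = 13: 213/40
a_3 = 2: 442/83
a_4 = 1: 655/123
a_5 = 1: 1097/206
a_6 = 1: 1752/329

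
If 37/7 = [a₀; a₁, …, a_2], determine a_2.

2

37 = 5·7 + 2, so a_0 = 5
7 = 3·2 + 1, so a_1 = 3
2 = 2·1 + 0, so a_2 = 2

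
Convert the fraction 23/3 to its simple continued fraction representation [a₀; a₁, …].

23 ÷ 3 → quotient 7, remainder 2
3 ÷ 2 → quotient 1, remainder 1
2 ÷ 1 → quotient 2, remainder 0

[7; 1, 2]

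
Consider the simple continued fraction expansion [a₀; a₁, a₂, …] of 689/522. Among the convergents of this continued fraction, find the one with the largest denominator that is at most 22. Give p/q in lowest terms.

a_0 = 1: 1/1  (≤ bound)
a_1 = 3: 4/3  (≤ bound)
a_2 = 7: 29/22  (≤ bound)
a_3 = 1: 33/25  (> 22, stop)

29/22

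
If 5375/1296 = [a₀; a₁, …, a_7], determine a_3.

⌊5375/1296⌋ = 4, remainder 191
⌊1296/191⌋ = 6, remainder 150
⌊191/150⌋ = 1, remainder 41
⌊150/41⌋ = 3, remainder 27

3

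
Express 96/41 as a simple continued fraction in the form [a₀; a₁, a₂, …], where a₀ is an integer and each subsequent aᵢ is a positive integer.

96 ÷ 41 → quotient 2, remainder 14
41 ÷ 14 → quotient 2, remainder 13
14 ÷ 13 → quotient 1, remainder 1
13 ÷ 1 → quotient 13, remainder 0

[2; 2, 1, 13]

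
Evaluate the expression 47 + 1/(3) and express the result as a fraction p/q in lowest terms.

Starting at the tail and folding back:
Start with 3.
47 + 1/(3/1) = 47 + 1/3 = 142/3

142/3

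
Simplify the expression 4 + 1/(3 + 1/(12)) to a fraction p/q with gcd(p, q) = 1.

a_0 = 4: 4/1
a_1 = 3: 13/3
a_2 = 12: 160/37

160/37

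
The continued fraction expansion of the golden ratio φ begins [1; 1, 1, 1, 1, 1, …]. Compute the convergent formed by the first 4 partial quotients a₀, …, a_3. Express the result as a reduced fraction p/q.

Start with 1.
1 + 1/(1/1) = 1 + 1/1 = 2/1
1 + 1/(2/1) = 1 + 1/2 = 3/2
1 + 1/(3/2) = 1 + 2/3 = 5/3

5/3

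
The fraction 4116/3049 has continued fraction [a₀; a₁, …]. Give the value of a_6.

4116 ÷ 3049 → quotient 1, remainder 1067
3049 ÷ 1067 → quotient 2, remainder 915
1067 ÷ 915 → quotient 1, remainder 152
915 ÷ 152 → quotient 6, remainder 3
152 ÷ 3 → quotient 50, remainder 2
3 ÷ 2 → quotient 1, remainder 1
2 ÷ 1 → quotient 2, remainder 0

2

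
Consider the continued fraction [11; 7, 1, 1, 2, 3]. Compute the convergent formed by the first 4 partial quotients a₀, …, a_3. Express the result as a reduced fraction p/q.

a_0 = 11: 11/1
a_1 = 7: 78/7
a_2 = 1: 89/8
a_3 = 1: 167/15

167/15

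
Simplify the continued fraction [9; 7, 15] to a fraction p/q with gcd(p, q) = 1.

Starting at the tail and folding back:
Start with 15.
7 + 1/(15/1) = 7 + 1/15 = 106/15
9 + 1/(106/15) = 9 + 15/106 = 969/106

969/106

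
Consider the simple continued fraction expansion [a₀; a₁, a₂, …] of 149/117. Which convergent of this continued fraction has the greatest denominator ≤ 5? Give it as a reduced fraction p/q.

List convergents until the denominator exceeds the bound:
a_0 = 1: 1/1  (≤ bound)
a_1 = 3: 4/3  (≤ bound)
a_2 = 1: 5/4  (≤ bound)
a_3 = 1: 9/7  (> 5, stop)

5/4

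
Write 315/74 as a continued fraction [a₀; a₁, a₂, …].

⌊315/74⌋ = 4, remainder 19
⌊74/19⌋ = 3, remainder 17
⌊19/17⌋ = 1, remainder 2
⌊17/2⌋ = 8, remainder 1
⌊2/1⌋ = 2, remainder 0

[4; 3, 1, 8, 2]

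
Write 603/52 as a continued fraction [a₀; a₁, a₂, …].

603 ÷ 52 → quotient 11, remainder 31
52 ÷ 31 → quotient 1, remainder 21
31 ÷ 21 → quotient 1, remainder 10
21 ÷ 10 → quotient 2, remainder 1
10 ÷ 1 → quotient 10, remainder 0

[11; 1, 1, 2, 10]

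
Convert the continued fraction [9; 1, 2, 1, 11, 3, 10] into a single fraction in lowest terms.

Start with 10.
3 + 1/(10/1) = 3 + 1/10 = 31/10
11 + 1/(31/10) = 11 + 10/31 = 351/31
1 + 1/(351/31) = 1 + 31/351 = 382/351
2 + 1/(382/351) = 2 + 351/382 = 1115/382
1 + 1/(1115/382) = 1 + 382/1115 = 1497/1115
9 + 1/(1497/1115) = 9 + 1115/1497 = 14588/1497

14588/1497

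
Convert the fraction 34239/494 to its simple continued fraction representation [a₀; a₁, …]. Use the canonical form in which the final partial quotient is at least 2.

34239 ÷ 494 → quotient 69, remainder 153
494 ÷ 153 → quotient 3, remainder 35
153 ÷ 35 → quotient 4, remainder 13
35 ÷ 13 → quotient 2, remainder 9
13 ÷ 9 → quotient 1, remainder 4
9 ÷ 4 → quotient 2, remainder 1
4 ÷ 1 → quotient 4, remainder 0

[69; 3, 4, 2, 1, 2, 4]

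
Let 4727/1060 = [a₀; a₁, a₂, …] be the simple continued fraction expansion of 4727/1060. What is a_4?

4727 = 4·1060 + 487, so a_0 = 4
1060 = 2·487 + 86, so a_1 = 2
487 = 5·86 + 57, so a_2 = 5
86 = 1·57 + 29, so a_3 = 1
57 = 1·29 + 28, so a_4 = 1

1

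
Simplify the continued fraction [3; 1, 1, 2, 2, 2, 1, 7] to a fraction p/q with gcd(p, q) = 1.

1133/316

Starting at the tail and folding back:
Start with 7.
1 + 1/(7/1) = 1 + 1/7 = 8/7
2 + 1/(8/7) = 2 + 7/8 = 23/8
2 + 1/(23/8) = 2 + 8/23 = 54/23
2 + 1/(54/23) = 2 + 23/54 = 131/54
1 + 1/(131/54) = 1 + 54/131 = 185/131
1 + 1/(185/131) = 1 + 131/185 = 316/185
3 + 1/(316/185) = 3 + 185/316 = 1133/316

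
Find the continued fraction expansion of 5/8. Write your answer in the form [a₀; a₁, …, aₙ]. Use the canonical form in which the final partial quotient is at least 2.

5 ÷ 8 → quotient 0, remainder 5
8 ÷ 5 → quotient 1, remainder 3
5 ÷ 3 → quotient 1, remainder 2
3 ÷ 2 → quotient 1, remainder 1
2 ÷ 1 → quotient 2, remainder 0

[0; 1, 1, 1, 2]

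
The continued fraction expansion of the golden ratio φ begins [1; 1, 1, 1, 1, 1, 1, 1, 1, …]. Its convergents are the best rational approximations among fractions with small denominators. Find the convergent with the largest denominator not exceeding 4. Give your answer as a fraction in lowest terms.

a_0 = 1: 1/1  (≤ bound)
a_1 = 1: 2/1  (≤ bound)
a_2 = 1: 3/2  (≤ bound)
a_3 = 1: 5/3  (≤ bound)
a_4 = 1: 8/5  (> 4, stop)

5/3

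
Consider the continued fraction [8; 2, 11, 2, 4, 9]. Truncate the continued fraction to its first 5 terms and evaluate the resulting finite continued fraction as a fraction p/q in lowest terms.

Build up convergents one term at a time:
a_0 = 8: 8/1
a_1 = 2: 17/2
a_2 = 11: 195/23
a_3 = 2: 407/48
a_4 = 4: 1823/215

1823/215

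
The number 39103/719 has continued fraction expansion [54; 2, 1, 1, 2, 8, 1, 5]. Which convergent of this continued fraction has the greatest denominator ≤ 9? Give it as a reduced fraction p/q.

List convergents until the denominator exceeds the bound:
a_0 = 54: 54/1  (≤ bound)
a_1 = 2: 109/2  (≤ bound)
a_2 = 1: 163/3  (≤ bound)
a_3 = 1: 272/5  (≤ bound)
a_4 = 2: 707/13  (> 9, stop)

272/5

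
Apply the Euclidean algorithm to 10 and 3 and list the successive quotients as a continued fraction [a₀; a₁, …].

[3; 3]

10 ÷ 3 → quotient 3, remainder 1
3 ÷ 1 → quotient 3, remainder 0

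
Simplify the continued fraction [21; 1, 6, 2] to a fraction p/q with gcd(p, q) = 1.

328/15

Start with 2.
6 + 1/(2/1) = 6 + 1/2 = 13/2
1 + 1/(13/2) = 1 + 2/13 = 15/13
21 + 1/(15/13) = 21 + 13/15 = 328/15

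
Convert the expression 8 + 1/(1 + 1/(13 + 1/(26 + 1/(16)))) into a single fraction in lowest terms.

Start with 16.
26 + 1/(16/1) = 26 + 1/16 = 417/16
13 + 1/(417/16) = 13 + 16/417 = 5437/417
1 + 1/(5437/417) = 1 + 417/5437 = 5854/5437
8 + 1/(5854/5437) = 8 + 5437/5854 = 52269/5854

52269/5854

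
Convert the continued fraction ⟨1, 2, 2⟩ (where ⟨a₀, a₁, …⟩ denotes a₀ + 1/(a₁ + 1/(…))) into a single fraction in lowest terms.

7/5

Starting at the tail and folding back:
Start with 2.
2 + 1/(2/1) = 2 + 1/2 = 5/2
1 + 1/(5/2) = 1 + 2/5 = 7/5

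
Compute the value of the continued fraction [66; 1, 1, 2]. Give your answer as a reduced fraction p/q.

a_0 = 66: 66/1
a_1 = 1: 67/1
a_2 = 1: 133/2
a_3 = 2: 333/5

333/5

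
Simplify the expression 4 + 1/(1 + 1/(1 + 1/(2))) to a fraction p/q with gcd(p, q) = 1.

23/5

Start with 2.
1 + 1/(2/1) = 1 + 1/2 = 3/2
1 + 1/(3/2) = 1 + 2/3 = 5/3
4 + 1/(5/3) = 4 + 3/5 = 23/5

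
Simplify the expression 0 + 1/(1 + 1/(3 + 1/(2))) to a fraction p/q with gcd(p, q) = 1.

a_0 = 0: 0/1
a_1 = 1: 1/1
a_2 = 3: 3/4
a_3 = 2: 7/9

7/9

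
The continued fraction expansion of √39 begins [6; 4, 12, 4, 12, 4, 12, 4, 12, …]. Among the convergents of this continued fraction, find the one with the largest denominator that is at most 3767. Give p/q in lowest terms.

a_0 = 6: 6/1  (≤ bound)
a_1 = 4: 25/4  (≤ bound)
a_2 = 12: 306/49  (≤ bound)
a_3 = 4: 1249/200  (≤ bound)
a_4 = 12: 15294/2449  (≤ bound)
a_5 = 4: 62425/9996  (> 3767, stop)

15294/2449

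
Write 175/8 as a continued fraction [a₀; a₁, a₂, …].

⌊175/8⌋ = 21, remainder 7
⌊8/7⌋ = 1, remainder 1
⌊7/1⌋ = 7, remainder 0

[21; 1, 7]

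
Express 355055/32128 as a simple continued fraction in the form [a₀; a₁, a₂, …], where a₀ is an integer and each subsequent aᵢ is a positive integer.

Run the Euclidean algorithm, recording each quotient:
355055 = 11·32128 + 1647, so a_0 = 11
32128 = 19·1647 + 835, so a_1 = 19
1647 = 1·835 + 812, so a_2 = 1
835 = 1·812 + 23, so a_3 = 1
812 = 35·23 + 7, so a_4 = 35
23 = 3·7 + 2, so a_5 = 3
7 = 3·2 + 1, so a_6 = 3
2 = 2·1 + 0, so a_7 = 2

[11; 19, 1, 1, 35, 3, 3, 2]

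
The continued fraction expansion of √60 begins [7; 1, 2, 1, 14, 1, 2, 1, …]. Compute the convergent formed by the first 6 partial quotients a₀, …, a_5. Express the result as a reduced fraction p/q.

Compute successive convergents:
a_0 = 7: 7/1
a_1 = 1: 8/1
a_2 = 2: 23/3
a_3 = 1: 31/4
a_4 = 14: 457/59
a_5 = 1: 488/63

488/63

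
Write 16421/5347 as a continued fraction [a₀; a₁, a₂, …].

⌊16421/5347⌋ = 3, remainder 380
⌊5347/380⌋ = 14, remainder 27
⌊380/27⌋ = 14, remainder 2
⌊27/2⌋ = 13, remainder 1
⌊2/1⌋ = 2, remainder 0

[3; 14, 14, 13, 2]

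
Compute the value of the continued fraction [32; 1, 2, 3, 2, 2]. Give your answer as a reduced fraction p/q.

Compute successive convergents:
a_0 = 32: 32/1
a_1 = 1: 33/1
a_2 = 2: 98/3
a_3 = 3: 327/10
a_4 = 2: 752/23
a_5 = 2: 1831/56

1831/56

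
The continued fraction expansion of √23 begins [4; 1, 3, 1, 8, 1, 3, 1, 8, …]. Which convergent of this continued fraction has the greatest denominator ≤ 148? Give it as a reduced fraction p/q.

a_0 = 4: 4/1  (≤ bound)
a_1 = 1: 5/1  (≤ bound)
a_2 = 3: 19/4  (≤ bound)
a_3 = 1: 24/5  (≤ bound)
a_4 = 8: 211/44  (≤ bound)
a_5 = 1: 235/49  (≤ bound)
a_6 = 3: 916/191  (> 148, stop)

235/49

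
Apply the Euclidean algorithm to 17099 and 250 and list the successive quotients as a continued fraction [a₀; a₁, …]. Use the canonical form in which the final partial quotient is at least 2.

Apply division with remainder until the remainder is 0:
17099 ÷ 250 → quotient 68, remainder 99
250 ÷ 99 → quotient 2, remainder 52
99 ÷ 52 → quotient 1, remainder 47
52 ÷ 47 → quotient 1, remainder 5
47 ÷ 5 → quotient 9, remainder 2
5 ÷ 2 → quotient 2, remainder 1
2 ÷ 1 → quotient 2, remainder 0

[68; 2, 1, 1, 9, 2, 2]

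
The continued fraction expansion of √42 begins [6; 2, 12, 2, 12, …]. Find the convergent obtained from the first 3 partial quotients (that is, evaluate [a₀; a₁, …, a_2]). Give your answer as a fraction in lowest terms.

Use the convergent recurrence hₖ = aₖ·hₖ₋₁ + hₖ₋₂ (and likewise for the denominators kₖ):
a_0 = 6: 6/1
a_1 = 2: 13/2
a_2 = 12: 162/25

162/25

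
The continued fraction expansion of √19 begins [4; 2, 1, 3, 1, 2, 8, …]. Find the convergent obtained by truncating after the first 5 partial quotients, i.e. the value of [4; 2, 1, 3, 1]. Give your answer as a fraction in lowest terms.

61/14

a_0 = 4: 4/1
a_1 = 2: 9/2
a_2 = 1: 13/3
a_3 = 3: 48/11
a_4 = 1: 61/14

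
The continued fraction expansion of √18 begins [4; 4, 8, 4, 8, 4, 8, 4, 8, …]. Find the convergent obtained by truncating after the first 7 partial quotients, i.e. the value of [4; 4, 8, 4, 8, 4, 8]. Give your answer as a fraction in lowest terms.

161564/38081

Use the convergent recurrence hₖ = aₖ·hₖ₋₁ + hₖ₋₂ (and likewise for the denominators kₖ):
a_0 = 4: 4/1
a_1 = 4: 17/4
a_2 = 8: 140/33
a_3 = 4: 577/136
a_4 = 8: 4756/1121
a_5 = 4: 19601/4620
a_6 = 8: 161564/38081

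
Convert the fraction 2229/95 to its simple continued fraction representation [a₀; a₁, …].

Run the Euclidean algorithm, recording each quotient:
2229 ÷ 95 → quotient 23, remainder 44
95 ÷ 44 → quotient 2, remainder 7
44 ÷ 7 → quotient 6, remainder 2
7 ÷ 2 → quotient 3, remainder 1
2 ÷ 1 → quotient 2, remainder 0

[23; 2, 6, 3, 2]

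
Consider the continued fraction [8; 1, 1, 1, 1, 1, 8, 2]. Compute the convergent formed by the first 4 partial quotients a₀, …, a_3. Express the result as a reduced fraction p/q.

26/3

Work from the innermost term outward:
Start with 1.
1 + 1/(1/1) = 1 + 1/1 = 2/1
1 + 1/(2/1) = 1 + 1/2 = 3/2
8 + 1/(3/2) = 8 + 2/3 = 26/3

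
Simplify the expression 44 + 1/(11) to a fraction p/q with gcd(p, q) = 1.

Collapse the nested fraction from the inside out:
Start with 11.
44 + 1/(11/1) = 44 + 1/11 = 485/11

485/11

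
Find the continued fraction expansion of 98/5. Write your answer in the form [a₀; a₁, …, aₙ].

[19; 1, 1, 2]

Apply division with remainder until the remainder is 0:
⌊98/5⌋ = 19, remainder 3
⌊5/3⌋ = 1, remainder 2
⌊3/2⌋ = 1, remainder 1
⌊2/1⌋ = 2, remainder 0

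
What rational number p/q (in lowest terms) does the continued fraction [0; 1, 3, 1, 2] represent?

Start with 2.
1 + 1/(2/1) = 1 + 1/2 = 3/2
3 + 1/(3/2) = 3 + 2/3 = 11/3
1 + 1/(11/3) = 1 + 3/11 = 14/11
0 + 1/(14/11) = 0 + 11/14 = 11/14

11/14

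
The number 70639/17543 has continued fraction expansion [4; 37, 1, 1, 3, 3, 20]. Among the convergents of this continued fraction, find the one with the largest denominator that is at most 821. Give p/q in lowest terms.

1059/263

a_0 = 4: 4/1  (≤ bound)
a_1 = 37: 149/37  (≤ bound)
a_2 = 1: 153/38  (≤ bound)
a_3 = 1: 302/75  (≤ bound)
a_4 = 3: 1059/263  (≤ bound)
a_5 = 3: 3479/864  (> 821, stop)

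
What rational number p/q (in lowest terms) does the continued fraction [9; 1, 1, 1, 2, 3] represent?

260/27

Collapse the nested fraction from the inside out:
Start with 3.
2 + 1/(3/1) = 2 + 1/3 = 7/3
1 + 1/(7/3) = 1 + 3/7 = 10/7
1 + 1/(10/7) = 1 + 7/10 = 17/10
1 + 1/(17/10) = 1 + 10/17 = 27/17
9 + 1/(27/17) = 9 + 17/27 = 260/27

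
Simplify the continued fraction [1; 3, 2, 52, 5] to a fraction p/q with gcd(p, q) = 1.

2369/1842

a_0 = 1: 1/1
a_1 = 3: 4/3
a_2 = 2: 9/7
a_3 = 52: 472/367
a_4 = 5: 2369/1842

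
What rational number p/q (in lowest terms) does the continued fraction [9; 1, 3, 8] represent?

Starting at the tail and folding back:
Start with 8.
3 + 1/(8/1) = 3 + 1/8 = 25/8
1 + 1/(25/8) = 1 + 8/25 = 33/25
9 + 1/(33/25) = 9 + 25/33 = 322/33

322/33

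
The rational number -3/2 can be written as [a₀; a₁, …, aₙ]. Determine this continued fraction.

Run the Euclidean algorithm, recording each quotient:
-3 ÷ 2 → quotient -2, remainder 1
2 ÷ 1 → quotient 2, remainder 0

[-2; 2]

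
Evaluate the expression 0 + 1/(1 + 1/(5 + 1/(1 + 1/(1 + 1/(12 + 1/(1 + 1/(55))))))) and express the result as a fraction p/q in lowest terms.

8333/9843

Start with 55.
1 + 1/(55/1) = 1 + 1/55 = 56/55
12 + 1/(56/55) = 12 + 55/56 = 727/56
1 + 1/(727/56) = 1 + 56/727 = 783/727
1 + 1/(783/727) = 1 + 727/783 = 1510/783
5 + 1/(1510/783) = 5 + 783/1510 = 8333/1510
1 + 1/(8333/1510) = 1 + 1510/8333 = 9843/8333
0 + 1/(9843/8333) = 0 + 8333/9843 = 8333/9843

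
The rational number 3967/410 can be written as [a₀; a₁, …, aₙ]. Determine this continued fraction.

Apply division with remainder until the remainder is 0:
3967 = 9·410 + 277, so a_0 = 9
410 = 1·277 + 133, so a_1 = 1
277 = 2·133 + 11, so a_2 = 2
133 = 12·11 + 1, so a_3 = 12
11 = 11·1 + 0, so a_4 = 11

[9; 1, 2, 12, 11]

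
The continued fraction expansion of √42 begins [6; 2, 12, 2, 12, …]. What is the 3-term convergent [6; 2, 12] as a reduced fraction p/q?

Start with 12.
2 + 1/(12/1) = 2 + 1/12 = 25/12
6 + 1/(25/12) = 6 + 12/25 = 162/25

162/25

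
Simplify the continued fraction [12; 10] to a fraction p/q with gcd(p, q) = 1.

121/10

Start with 10.
12 + 1/(10/1) = 12 + 1/10 = 121/10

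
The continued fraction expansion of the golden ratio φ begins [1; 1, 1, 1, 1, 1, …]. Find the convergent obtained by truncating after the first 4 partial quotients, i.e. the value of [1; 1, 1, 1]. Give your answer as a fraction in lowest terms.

a_0 = 1: 1/1
a_1 = 1: 2/1
a_2 = 1: 3/2
a_3 = 1: 5/3

5/3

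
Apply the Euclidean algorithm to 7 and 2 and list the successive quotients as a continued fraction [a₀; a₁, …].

7 ÷ 2 → quotient 3, remainder 1
2 ÷ 1 → quotient 2, remainder 0

[3; 2]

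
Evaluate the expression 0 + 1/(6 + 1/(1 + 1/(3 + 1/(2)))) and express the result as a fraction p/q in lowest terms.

a_0 = 0: 0/1
a_1 = 6: 1/6
a_2 = 1: 1/7
a_3 = 3: 4/27
a_4 = 2: 9/61

9/61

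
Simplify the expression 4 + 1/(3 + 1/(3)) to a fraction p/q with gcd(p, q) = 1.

Use the convergent recurrence hₖ = aₖ·hₖ₋₁ + hₖ₋₂ (and likewise for the denominators kₖ):
a_0 = 4: 4/1
a_1 = 3: 13/3
a_2 = 3: 43/10

43/10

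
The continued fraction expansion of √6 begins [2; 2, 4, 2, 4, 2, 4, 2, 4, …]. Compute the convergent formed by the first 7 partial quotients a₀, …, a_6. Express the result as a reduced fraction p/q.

a_0 = 2: 2/1
a_1 = 2: 5/2
a_2 = 4: 22/9
a_3 = 2: 49/20
a_4 = 4: 218/89
a_5 = 2: 485/198
a_6 = 4: 2158/881

2158/881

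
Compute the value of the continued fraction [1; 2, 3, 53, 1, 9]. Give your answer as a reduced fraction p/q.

5420/3793

Start with 9.
1 + 1/(9/1) = 1 + 1/9 = 10/9
53 + 1/(10/9) = 53 + 9/10 = 539/10
3 + 1/(539/10) = 3 + 10/539 = 1627/539
2 + 1/(1627/539) = 2 + 539/1627 = 3793/1627
1 + 1/(3793/1627) = 1 + 1627/3793 = 5420/3793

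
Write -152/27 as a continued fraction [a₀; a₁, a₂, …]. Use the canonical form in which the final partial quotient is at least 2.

[-6; 2, 1, 2, 3]

Repeatedly divide and take the remainder:
-152 ÷ 27 → quotient -6, remainder 10
27 ÷ 10 → quotient 2, remainder 7
10 ÷ 7 → quotient 1, remainder 3
7 ÷ 3 → quotient 2, remainder 1
3 ÷ 1 → quotient 3, remainder 0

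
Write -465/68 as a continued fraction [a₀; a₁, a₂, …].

[-7; 6, 5, 2]

-465 ÷ 68 → quotient -7, remainder 11
68 ÷ 11 → quotient 6, remainder 2
11 ÷ 2 → quotient 5, remainder 1
2 ÷ 1 → quotient 2, remainder 0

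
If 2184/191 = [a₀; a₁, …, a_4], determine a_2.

3

⌊2184/191⌋ = 11, remainder 83
⌊191/83⌋ = 2, remainder 25
⌊83/25⌋ = 3, remainder 8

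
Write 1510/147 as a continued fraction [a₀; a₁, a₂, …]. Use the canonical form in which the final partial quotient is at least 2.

1510 = 10·147 + 40, so a_0 = 10
147 = 3·40 + 27, so a_1 = 3
40 = 1·27 + 13, so a_2 = 1
27 = 2·13 + 1, so a_3 = 2
13 = 13·1 + 0, so a_4 = 13

[10; 3, 1, 2, 13]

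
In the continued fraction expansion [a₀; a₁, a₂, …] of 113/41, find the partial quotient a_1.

1

Apply division with remainder until the remainder is 0:
113 = 2·41 + 31, so a_0 = 2
41 = 1·31 + 10, so a_1 = 1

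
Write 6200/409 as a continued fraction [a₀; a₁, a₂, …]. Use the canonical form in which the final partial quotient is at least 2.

[15; 6, 3, 2, 2, 1, 2]

6200 = 15·409 + 65, so a_0 = 15
409 = 6·65 + 19, so a_1 = 6
65 = 3·19 + 8, so a_2 = 3
19 = 2·8 + 3, so a_3 = 2
8 = 2·3 + 2, so a_4 = 2
3 = 1·2 + 1, so a_5 = 1
2 = 2·1 + 0, so a_6 = 2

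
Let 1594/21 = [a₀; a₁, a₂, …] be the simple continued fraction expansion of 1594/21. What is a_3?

2

Repeatedly divide and take the remainder:
1594 = 75·21 + 19, so a_0 = 75
21 = 1·19 + 2, so a_1 = 1
19 = 9·2 + 1, so a_2 = 9
2 = 2·1 + 0, so a_3 = 2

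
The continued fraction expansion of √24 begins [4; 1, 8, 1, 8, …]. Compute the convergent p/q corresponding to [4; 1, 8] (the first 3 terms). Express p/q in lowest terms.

44/9

Start with 8.
1 + 1/(8/1) = 1 + 1/8 = 9/8
4 + 1/(9/8) = 4 + 8/9 = 44/9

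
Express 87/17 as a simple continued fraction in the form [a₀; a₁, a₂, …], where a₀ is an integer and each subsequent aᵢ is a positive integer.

[5; 8, 2]

87 = 5·17 + 2, so a_0 = 5
17 = 8·2 + 1, so a_1 = 8
2 = 2·1 + 0, so a_2 = 2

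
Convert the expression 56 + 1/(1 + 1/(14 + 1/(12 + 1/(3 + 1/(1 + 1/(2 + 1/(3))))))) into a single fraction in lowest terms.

389825/6847

Work from the innermost term outward:
Start with 3.
2 + 1/(3/1) = 2 + 1/3 = 7/3
1 + 1/(7/3) = 1 + 3/7 = 10/7
3 + 1/(10/7) = 3 + 7/10 = 37/10
12 + 1/(37/10) = 12 + 10/37 = 454/37
14 + 1/(454/37) = 14 + 37/454 = 6393/454
1 + 1/(6393/454) = 1 + 454/6393 = 6847/6393
56 + 1/(6847/6393) = 56 + 6393/6847 = 389825/6847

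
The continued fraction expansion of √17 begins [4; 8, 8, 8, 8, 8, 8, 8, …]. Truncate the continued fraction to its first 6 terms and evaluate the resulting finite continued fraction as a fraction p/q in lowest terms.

Start with 8.
8 + 1/(8/1) = 8 + 1/8 = 65/8
8 + 1/(65/8) = 8 + 8/65 = 528/65
8 + 1/(528/65) = 8 + 65/528 = 4289/528
8 + 1/(4289/528) = 8 + 528/4289 = 34840/4289
4 + 1/(34840/4289) = 4 + 4289/34840 = 143649/34840

143649/34840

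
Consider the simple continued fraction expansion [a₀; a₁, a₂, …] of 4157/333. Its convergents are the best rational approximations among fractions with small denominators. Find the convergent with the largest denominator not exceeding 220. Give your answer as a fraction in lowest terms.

List convergents until the denominator exceeds the bound:
a_0 = 12: 12/1  (≤ bound)
a_1 = 2: 25/2  (≤ bound)
a_2 = 14: 362/29  (≤ bound)
a_3 = 1: 387/31  (≤ bound)
a_4 = 1: 749/60  (≤ bound)
a_5 = 1: 1136/91  (≤ bound)
a_6 = 3: 4157/333  (> 220, stop)

1136/91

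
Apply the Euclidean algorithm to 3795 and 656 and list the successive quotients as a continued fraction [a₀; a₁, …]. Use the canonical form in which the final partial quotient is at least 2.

[5; 1, 3, 1, 1, 1, 7, 6]

Repeatedly divide and take the remainder:
3795 = 5·656 + 515, so a_0 = 5
656 = 1·515 + 141, so a_1 = 1
515 = 3·141 + 92, so a_2 = 3
141 = 1·92 + 49, so a_3 = 1
92 = 1·49 + 43, so a_4 = 1
49 = 1·43 + 6, so a_5 = 1
43 = 7·6 + 1, so a_6 = 7
6 = 6·1 + 0, so a_7 = 6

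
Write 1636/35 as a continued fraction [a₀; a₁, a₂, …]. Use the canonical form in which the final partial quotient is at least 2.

Repeatedly divide and take the remainder:
⌊1636/35⌋ = 46, remainder 26
⌊35/26⌋ = 1, remainder 9
⌊26/9⌋ = 2, remainder 8
⌊9/8⌋ = 1, remainder 1
⌊8/1⌋ = 8, remainder 0

[46; 1, 2, 1, 8]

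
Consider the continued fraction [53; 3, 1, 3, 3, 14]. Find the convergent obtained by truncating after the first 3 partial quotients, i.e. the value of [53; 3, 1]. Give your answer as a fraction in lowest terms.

Collapse the nested fraction from the inside out:
Start with 1.
3 + 1/(1/1) = 3 + 1/1 = 4/1
53 + 1/(4/1) = 53 + 1/4 = 213/4

213/4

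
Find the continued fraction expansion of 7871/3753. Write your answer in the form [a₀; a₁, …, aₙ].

[2; 10, 3, 1, 1, 5, 4, 2]

⌊7871/3753⌋ = 2, remainder 365
⌊3753/365⌋ = 10, remainder 103
⌊365/103⌋ = 3, remainder 56
⌊103/56⌋ = 1, remainder 47
⌊56/47⌋ = 1, remainder 9
⌊47/9⌋ = 5, remainder 2
⌊9/2⌋ = 4, remainder 1
⌊2/1⌋ = 2, remainder 0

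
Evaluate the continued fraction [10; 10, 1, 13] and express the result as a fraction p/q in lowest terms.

1544/153

a_0 = 10: 10/1
a_1 = 10: 101/10
a_2 = 1: 111/11
a_3 = 13: 1544/153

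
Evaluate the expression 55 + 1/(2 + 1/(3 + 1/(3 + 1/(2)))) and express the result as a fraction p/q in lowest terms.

Collapse the nested fraction from the inside out:
Start with 2.
3 + 1/(2/1) = 3 + 1/2 = 7/2
3 + 1/(7/2) = 3 + 2/7 = 23/7
2 + 1/(23/7) = 2 + 7/23 = 53/23
55 + 1/(53/23) = 55 + 23/53 = 2938/53

2938/53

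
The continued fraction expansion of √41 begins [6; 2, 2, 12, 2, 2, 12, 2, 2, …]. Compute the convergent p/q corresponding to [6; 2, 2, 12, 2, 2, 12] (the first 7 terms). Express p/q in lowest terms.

Collapse the nested fraction from the inside out:
Start with 12.
2 + 1/(12/1) = 2 + 1/12 = 25/12
2 + 1/(25/12) = 2 + 12/25 = 62/25
12 + 1/(62/25) = 12 + 25/62 = 769/62
2 + 1/(769/62) = 2 + 62/769 = 1600/769
2 + 1/(1600/769) = 2 + 769/1600 = 3969/1600
6 + 1/(3969/1600) = 6 + 1600/3969 = 25414/3969

25414/3969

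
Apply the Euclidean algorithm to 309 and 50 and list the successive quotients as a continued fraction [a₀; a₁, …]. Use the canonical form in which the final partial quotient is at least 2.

Repeatedly divide and take the remainder:
309 ÷ 50 → quotient 6, remainder 9
50 ÷ 9 → quotient 5, remainder 5
9 ÷ 5 → quotient 1, remainder 4
5 ÷ 4 → quotient 1, remainder 1
4 ÷ 1 → quotient 4, remainder 0

[6; 5, 1, 1, 4]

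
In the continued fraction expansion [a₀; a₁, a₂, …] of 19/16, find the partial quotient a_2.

19 = 1·16 + 3, so a_0 = 1
16 = 5·3 + 1, so a_1 = 5
3 = 3·1 + 0, so a_2 = 3

3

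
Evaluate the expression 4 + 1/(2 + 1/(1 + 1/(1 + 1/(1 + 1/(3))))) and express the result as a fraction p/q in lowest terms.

127/29

Start with 3.
1 + 1/(3/1) = 1 + 1/3 = 4/3
1 + 1/(4/3) = 1 + 3/4 = 7/4
1 + 1/(7/4) = 1 + 4/7 = 11/7
2 + 1/(11/7) = 2 + 7/11 = 29/11
4 + 1/(29/11) = 4 + 11/29 = 127/29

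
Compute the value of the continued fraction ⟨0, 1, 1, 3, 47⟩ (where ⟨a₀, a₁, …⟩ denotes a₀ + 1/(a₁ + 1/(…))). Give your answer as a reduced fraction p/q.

189/331

a_0 = 0: 0/1
a_1 = 1: 1/1
a_2 = 1: 1/2
a_3 = 3: 4/7
a_4 = 47: 189/331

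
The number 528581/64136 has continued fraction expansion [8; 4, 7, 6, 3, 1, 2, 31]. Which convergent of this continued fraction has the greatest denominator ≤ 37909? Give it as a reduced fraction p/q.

16854/2045

a_0 = 8: 8/1  (≤ bound)
a_1 = 4: 33/4  (≤ bound)
a_2 = 7: 239/29  (≤ bound)
a_3 = 6: 1467/178  (≤ bound)
a_4 = 3: 4640/563  (≤ bound)
a_5 = 1: 6107/741  (≤ bound)
a_6 = 2: 16854/2045  (≤ bound)
a_7 = 31: 528581/64136  (> 37909, stop)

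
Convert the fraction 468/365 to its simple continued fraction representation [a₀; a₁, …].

468 = 1·365 + 103, so a_0 = 1
365 = 3·103 + 56, so a_1 = 3
103 = 1·56 + 47, so a_2 = 1
56 = 1·47 + 9, so a_3 = 1
47 = 5·9 + 2, so a_4 = 5
9 = 4·2 + 1, so a_5 = 4
2 = 2·1 + 0, so a_6 = 2

[1; 3, 1, 1, 5, 4, 2]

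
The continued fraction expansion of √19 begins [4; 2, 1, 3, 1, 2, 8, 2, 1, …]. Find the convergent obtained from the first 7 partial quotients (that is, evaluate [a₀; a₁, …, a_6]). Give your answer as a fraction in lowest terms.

Build up convergents one term at a time:
a_0 = 4: 4/1
a_1 = 2: 9/2
a_2 = 1: 13/3
a_3 = 3: 48/11
a_4 = 1: 61/14
a_5 = 2: 170/39
a_6 = 8: 1421/326

1421/326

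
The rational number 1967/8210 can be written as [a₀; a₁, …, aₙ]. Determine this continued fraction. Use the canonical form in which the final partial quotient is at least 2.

1967 = 0·8210 + 1967, so a_0 = 0
8210 = 4·1967 + 342, so a_1 = 4
1967 = 5·342 + 257, so a_2 = 5
342 = 1·257 + 85, so a_3 = 1
257 = 3·85 + 2, so a_4 = 3
85 = 42·2 + 1, so a_5 = 42
2 = 2·1 + 0, so a_6 = 2

[0; 4, 5, 1, 3, 42, 2]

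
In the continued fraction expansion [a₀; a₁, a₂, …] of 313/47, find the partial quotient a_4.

15

313 ÷ 47 → quotient 6, remainder 31
47 ÷ 31 → quotient 1, remainder 16
31 ÷ 16 → quotient 1, remainder 15
16 ÷ 15 → quotient 1, remainder 1
15 ÷ 1 → quotient 15, remainder 0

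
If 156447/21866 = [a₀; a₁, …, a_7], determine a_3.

5

156447 ÷ 21866 → quotient 7, remainder 3385
21866 ÷ 3385 → quotient 6, remainder 1556
3385 ÷ 1556 → quotient 2, remainder 273
1556 ÷ 273 → quotient 5, remainder 191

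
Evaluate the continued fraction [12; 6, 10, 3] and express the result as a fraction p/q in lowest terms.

a_0 = 12: 12/1
a_1 = 6: 73/6
a_2 = 10: 742/61
a_3 = 3: 2299/189

2299/189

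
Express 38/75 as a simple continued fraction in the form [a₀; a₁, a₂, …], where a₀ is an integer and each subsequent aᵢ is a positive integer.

[0; 1, 1, 37]

Repeatedly divide and take the remainder:
38 = 0·75 + 38, so a_0 = 0
75 = 1·38 + 37, so a_1 = 1
38 = 1·37 + 1, so a_2 = 1
37 = 37·1 + 0, so a_3 = 37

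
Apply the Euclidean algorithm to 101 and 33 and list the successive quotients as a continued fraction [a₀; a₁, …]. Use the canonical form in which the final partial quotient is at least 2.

101 ÷ 33 → quotient 3, remainder 2
33 ÷ 2 → quotient 16, remainder 1
2 ÷ 1 → quotient 2, remainder 0

[3; 16, 2]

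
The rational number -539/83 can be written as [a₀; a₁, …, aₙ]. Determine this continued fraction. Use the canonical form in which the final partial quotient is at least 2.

[-7; 1, 1, 41]

⌊-539/83⌋ = -7, remainder 42
⌊83/42⌋ = 1, remainder 41
⌊42/41⌋ = 1, remainder 1
⌊41/1⌋ = 41, remainder 0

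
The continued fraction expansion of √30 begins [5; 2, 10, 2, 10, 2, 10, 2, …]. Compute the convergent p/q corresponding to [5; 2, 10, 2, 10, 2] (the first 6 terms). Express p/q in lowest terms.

5291/966

Use the convergent recurrence hₖ = aₖ·hₖ₋₁ + hₖ₋₂ (and likewise for the denominators kₖ):
a_0 = 5: 5/1
a_1 = 2: 11/2
a_2 = 10: 115/21
a_3 = 2: 241/44
a_4 = 10: 2525/461
a_5 = 2: 5291/966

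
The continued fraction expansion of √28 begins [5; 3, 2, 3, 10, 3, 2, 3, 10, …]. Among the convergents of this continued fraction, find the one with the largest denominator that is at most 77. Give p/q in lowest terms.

List convergents until the denominator exceeds the bound:
a_0 = 5: 5/1  (≤ bound)
a_1 = 3: 16/3  (≤ bound)
a_2 = 2: 37/7  (≤ bound)
a_3 = 3: 127/24  (≤ bound)
a_4 = 10: 1307/247  (> 77, stop)

127/24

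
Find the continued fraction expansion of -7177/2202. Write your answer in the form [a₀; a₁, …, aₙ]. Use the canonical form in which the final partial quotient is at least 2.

[-4; 1, 2, 1, 5, 1, 26, 3]

-7177 ÷ 2202 → quotient -4, remainder 1631
2202 ÷ 1631 → quotient 1, remainder 571
1631 ÷ 571 → quotient 2, remainder 489
571 ÷ 489 → quotient 1, remainder 82
489 ÷ 82 → quotient 5, remainder 79
82 ÷ 79 → quotient 1, remainder 3
79 ÷ 3 → quotient 26, remainder 1
3 ÷ 1 → quotient 3, remainder 0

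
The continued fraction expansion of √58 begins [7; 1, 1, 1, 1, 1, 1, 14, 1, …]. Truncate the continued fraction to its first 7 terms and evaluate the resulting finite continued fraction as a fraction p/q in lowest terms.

99/13

Compute successive convergents:
a_0 = 7: 7/1
a_1 = 1: 8/1
a_2 = 1: 15/2
a_3 = 1: 23/3
a_4 = 1: 38/5
a_5 = 1: 61/8
a_6 = 1: 99/13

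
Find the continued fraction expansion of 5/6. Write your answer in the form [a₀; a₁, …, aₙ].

[0; 1, 5]

⌊5/6⌋ = 0, remainder 5
⌊6/5⌋ = 1, remainder 1
⌊5/1⌋ = 5, remainder 0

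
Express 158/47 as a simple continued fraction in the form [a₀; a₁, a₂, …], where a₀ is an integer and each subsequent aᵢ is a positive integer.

[3; 2, 1, 3, 4]

⌊158/47⌋ = 3, remainder 17
⌊47/17⌋ = 2, remainder 13
⌊17/13⌋ = 1, remainder 4
⌊13/4⌋ = 3, remainder 1
⌊4/1⌋ = 4, remainder 0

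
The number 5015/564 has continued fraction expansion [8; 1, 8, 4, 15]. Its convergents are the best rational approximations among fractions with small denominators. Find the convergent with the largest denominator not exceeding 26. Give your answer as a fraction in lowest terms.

80/9

List convergents until the denominator exceeds the bound:
a_0 = 8: 8/1  (≤ bound)
a_1 = 1: 9/1  (≤ bound)
a_2 = 8: 80/9  (≤ bound)
a_3 = 4: 329/37  (> 26, stop)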